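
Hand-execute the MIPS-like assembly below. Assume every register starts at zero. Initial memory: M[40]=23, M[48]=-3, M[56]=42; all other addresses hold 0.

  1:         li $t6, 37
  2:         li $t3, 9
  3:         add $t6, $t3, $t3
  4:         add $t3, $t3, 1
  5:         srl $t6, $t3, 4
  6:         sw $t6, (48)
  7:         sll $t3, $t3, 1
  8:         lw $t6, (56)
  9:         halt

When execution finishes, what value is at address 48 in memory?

li $t6, 37 → $t6=37
li $t3, 9 → $t3=9
add $t6, $t3, $t3 → $t6=9+9=18
add $t3, $t3, 1 → $t3=9+1=10
srl $t6, $t3, 4 → $t6=10>>4=0
sw $t6, (48) → M[48]=0
sll $t3, $t3, 1 → $t3=10<<1=20
lw $t6, (56) → $t6=M[56]=42
halt.

0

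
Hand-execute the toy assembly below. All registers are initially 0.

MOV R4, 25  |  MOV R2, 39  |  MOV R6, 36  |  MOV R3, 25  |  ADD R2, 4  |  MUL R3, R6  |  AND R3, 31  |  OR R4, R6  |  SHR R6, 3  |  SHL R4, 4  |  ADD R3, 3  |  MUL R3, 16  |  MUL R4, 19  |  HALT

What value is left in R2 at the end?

43

MOV R4, 25 → R4=25
MOV R2, 39 → R2=39
MOV R6, 36 → R6=36
MOV R3, 25 → R3=25
ADD R2, 4 → R2=39+4=43
MUL R3, R6 → R3=25*36=900
AND R3, 31 → R3=900&31=4
OR R4, R6 → R4=25|36=61
SHR R6, 3 → R6=36>>3=4
SHL R4, 4 → R4=61<<4=976
ADD R3, 3 → R3=4+3=7
MUL R3, 16 → R3=7*16=112
MUL R4, 19 → R4=976*19=18544
halt.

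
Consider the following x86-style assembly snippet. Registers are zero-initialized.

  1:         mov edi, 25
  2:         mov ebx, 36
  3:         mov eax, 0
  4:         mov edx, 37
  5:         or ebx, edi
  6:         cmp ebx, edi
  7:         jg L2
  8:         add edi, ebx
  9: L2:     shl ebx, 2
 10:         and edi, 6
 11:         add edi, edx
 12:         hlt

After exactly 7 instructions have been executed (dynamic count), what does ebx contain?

after mov edi, 25: edi=25
after mov ebx, 36: ebx=36
after mov eax, 0: eax=0
after mov edx, 37: edx=37
after or ebx, edi: ebx=36|25=61
cmp ebx, edi  (cmp 61,25)
jg L2: taken
After step 7: ebx = 61.

61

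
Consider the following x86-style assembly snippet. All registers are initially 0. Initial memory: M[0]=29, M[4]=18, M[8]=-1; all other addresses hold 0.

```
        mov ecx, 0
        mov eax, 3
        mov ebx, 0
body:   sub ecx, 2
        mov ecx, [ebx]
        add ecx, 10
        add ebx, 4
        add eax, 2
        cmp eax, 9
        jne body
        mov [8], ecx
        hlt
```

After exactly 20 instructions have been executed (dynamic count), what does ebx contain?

mov ecx, 0 → ecx=0
mov eax, 3 → eax=3
mov ebx, 0 → ebx=0
sub ecx, 2 → ecx=0-2=-2
mov ecx, [ebx] → ecx=M[0]=29
add ecx, 10 → ecx=29+10=39
add ebx, 4 → ebx=0+4=4
add eax, 2 → eax=3+2=5
cmp eax, 9  (cmp 5,9)
jne body: taken
sub ecx, 2 → ecx=39-2=37
mov ecx, [ebx] → ecx=M[4]=18
add ecx, 10 → ecx=18+10=28
add ebx, 4 → ebx=4+4=8
add eax, 2 → eax=5+2=7
cmp eax, 9  (cmp 7,9)
jne body: taken
sub ecx, 2 → ecx=28-2=26
mov ecx, [ebx] → ecx=M[8]=-1
add ecx, 10 → ecx=(-1)+10=9
After step 20: ebx = 8.

8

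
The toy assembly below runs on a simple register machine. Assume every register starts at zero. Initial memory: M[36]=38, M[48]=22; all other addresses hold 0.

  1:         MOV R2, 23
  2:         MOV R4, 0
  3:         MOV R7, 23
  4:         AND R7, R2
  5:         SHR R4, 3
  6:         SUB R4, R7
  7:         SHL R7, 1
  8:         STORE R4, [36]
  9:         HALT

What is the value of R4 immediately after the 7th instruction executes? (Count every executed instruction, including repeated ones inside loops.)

R2=23
R4=0
R7=23
R7=23&23=23
R4=0>>3=0
R4=0-23=-23
R7=23<<1=46
After step 7: R4 = -23.

-23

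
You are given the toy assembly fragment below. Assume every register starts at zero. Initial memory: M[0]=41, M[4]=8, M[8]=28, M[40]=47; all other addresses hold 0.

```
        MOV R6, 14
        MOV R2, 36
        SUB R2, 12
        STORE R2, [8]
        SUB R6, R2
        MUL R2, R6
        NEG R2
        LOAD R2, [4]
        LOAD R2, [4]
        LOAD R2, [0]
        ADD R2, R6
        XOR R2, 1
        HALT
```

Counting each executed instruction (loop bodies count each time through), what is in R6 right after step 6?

after MOV R6, 14: R6=14
after MOV R2, 36: R2=36
after SUB R2, 12: R2=36-12=24
STORE R2, [8] → M[8]=24
after SUB R6, R2: R6=14-24=-10
after MUL R2, R6: R2=24*(-10)=-240
After step 6: R6 = -10.

-10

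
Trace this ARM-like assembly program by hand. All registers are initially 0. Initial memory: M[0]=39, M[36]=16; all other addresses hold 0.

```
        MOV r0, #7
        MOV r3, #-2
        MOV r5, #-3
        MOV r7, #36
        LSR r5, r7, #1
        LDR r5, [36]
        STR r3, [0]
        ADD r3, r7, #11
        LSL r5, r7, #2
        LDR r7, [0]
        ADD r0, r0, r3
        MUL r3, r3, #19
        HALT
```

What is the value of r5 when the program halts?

144

r0=7
r3=-2
r5=-3
r7=36
r5=36>>1=18
r5=M[36]=16
STR r3, [0] → M[0]=-2
r3=36+11=47
r5=36<<2=144
r7=M[0]=-2
r0=7+47=54
r3=47*19=893
halt.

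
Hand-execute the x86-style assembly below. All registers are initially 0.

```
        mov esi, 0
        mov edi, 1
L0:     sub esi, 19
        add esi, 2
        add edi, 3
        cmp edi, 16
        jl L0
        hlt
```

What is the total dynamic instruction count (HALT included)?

28

mov esi, 0 → esi=0
mov edi, 1 → edi=1
sub esi, 19 → esi=0-19=-19
add esi, 2 → esi=(-19)+2=-17
add edi, 3 → edi=1+3=4
cmp edi, 16  (cmp 4,16)
jl L0: taken
sub esi, 19 → esi=(-17)-19=-36
add esi, 2 → esi=(-36)+2=-34
add edi, 3 → edi=4+3=7
cmp edi, 16  (cmp 7,16)
jl L0: taken
sub esi, 19 → esi=(-34)-19=-53
add esi, 2 → esi=(-53)+2=-51
add edi, 3 → edi=7+3=10
cmp edi, 16  (cmp 10,16)
jl L0: taken
sub esi, 19 → esi=(-51)-19=-70
add esi, 2 → esi=(-70)+2=-68
add edi, 3 → edi=10+3=13
cmp edi, 16  (cmp 13,16)
jl L0: taken
sub esi, 19 → esi=(-68)-19=-87
add esi, 2 → esi=(-87)+2=-85
add edi, 3 → edi=13+3=16
cmp edi, 16  (cmp 16,16)
jl L0: not taken
halt.
Total executed instructions: 28.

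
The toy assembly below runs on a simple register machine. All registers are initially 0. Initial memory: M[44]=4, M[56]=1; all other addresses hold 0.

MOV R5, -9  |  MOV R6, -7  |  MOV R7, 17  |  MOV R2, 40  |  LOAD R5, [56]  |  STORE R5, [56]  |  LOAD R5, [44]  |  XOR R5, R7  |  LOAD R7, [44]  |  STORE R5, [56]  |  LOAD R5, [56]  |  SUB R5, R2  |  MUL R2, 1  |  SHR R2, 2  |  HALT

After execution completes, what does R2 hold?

after MOV R5, -9: R5=-9
after MOV R6, -7: R6=-7
after MOV R7, 17: R7=17
after MOV R2, 40: R2=40
after LOAD R5, [56]: R5=M[56]=1
STORE R5, [56] → M[56]=1
after LOAD R5, [44]: R5=M[44]=4
after XOR R5, R7: R5=4^17=21
after LOAD R7, [44]: R7=M[44]=4
STORE R5, [56] → M[56]=21
after LOAD R5, [56]: R5=M[56]=21
after SUB R5, R2: R5=21-40=-19
after MUL R2, 1: R2=40*1=40
after SHR R2, 2: R2=40>>2=10
halt.

10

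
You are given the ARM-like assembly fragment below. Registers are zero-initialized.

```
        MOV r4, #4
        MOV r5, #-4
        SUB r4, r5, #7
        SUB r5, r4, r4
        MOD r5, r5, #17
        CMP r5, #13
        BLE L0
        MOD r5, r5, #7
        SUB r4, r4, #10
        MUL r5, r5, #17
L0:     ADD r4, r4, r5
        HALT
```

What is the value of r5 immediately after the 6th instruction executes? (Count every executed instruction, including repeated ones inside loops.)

0

r4=4
r5=-4
r4=(-4)-7=-11
r5=(-11)-(-11)=0
r5=0%17=0
CMP r5, #13  (cmp 0,13)
After step 6: r5 = 0.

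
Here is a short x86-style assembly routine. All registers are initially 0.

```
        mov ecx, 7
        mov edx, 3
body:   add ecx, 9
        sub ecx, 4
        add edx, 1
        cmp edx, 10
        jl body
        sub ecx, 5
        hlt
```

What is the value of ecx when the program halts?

ecx=7
edx=3
ecx=7+9=16
ecx=16-4=12
edx=3+1=4
cmp edx, 10  (cmp 4,10)
jl body: taken
ecx=12+9=21
ecx=21-4=17
edx=4+1=5
cmp edx, 10  (cmp 5,10)
jl body: taken
ecx=17+9=26
ecx=26-4=22
edx=5+1=6
cmp edx, 10  (cmp 6,10)
jl body: taken
ecx=22+9=31
ecx=31-4=27
edx=6+1=7
cmp edx, 10  (cmp 7,10)
jl body: taken
ecx=27+9=36
ecx=36-4=32
edx=7+1=8
cmp edx, 10  (cmp 8,10)
jl body: taken
ecx=32+9=41
ecx=41-4=37
edx=8+1=9
cmp edx, 10  (cmp 9,10)
jl body: taken
ecx=37+9=46
ecx=46-4=42
edx=9+1=10
cmp edx, 10  (cmp 10,10)
jl body: not taken
ecx=42-5=37
halt.

37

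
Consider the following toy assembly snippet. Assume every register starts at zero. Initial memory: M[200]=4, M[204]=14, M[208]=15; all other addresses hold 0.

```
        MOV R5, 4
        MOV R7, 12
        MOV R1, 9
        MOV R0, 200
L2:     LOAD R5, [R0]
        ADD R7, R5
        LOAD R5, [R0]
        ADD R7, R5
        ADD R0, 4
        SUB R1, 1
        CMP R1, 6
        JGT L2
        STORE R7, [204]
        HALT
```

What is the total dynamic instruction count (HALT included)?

30

R5=4
R7=12
R1=9
R0=200
R5=M[200]=4
R7=12+4=16
R5=M[200]=4
R7=16+4=20
R0=200+4=204
R1=9-1=8
CMP R1, 6  (cmp 8,6)
JGT L2: taken
R5=M[204]=14
R7=20+14=34
R5=M[204]=14
R7=34+14=48
R0=204+4=208
R1=8-1=7
CMP R1, 6  (cmp 7,6)
JGT L2: taken
R5=M[208]=15
R7=48+15=63
R5=M[208]=15
R7=63+15=78
R0=208+4=212
R1=7-1=6
CMP R1, 6  (cmp 6,6)
JGT L2: not taken
STORE R7, [204] → M[204]=78
halt.
Total executed instructions: 30.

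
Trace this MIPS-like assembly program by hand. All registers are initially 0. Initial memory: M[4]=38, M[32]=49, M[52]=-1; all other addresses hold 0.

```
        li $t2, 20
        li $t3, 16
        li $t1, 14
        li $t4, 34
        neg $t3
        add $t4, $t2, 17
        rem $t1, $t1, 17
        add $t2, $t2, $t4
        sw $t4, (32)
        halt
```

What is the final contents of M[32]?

37

li $t2, 20 → $t2=20
li $t3, 16 → $t3=16
li $t1, 14 → $t1=14
li $t4, 34 → $t4=34
neg $t3 → $t3=-(16)=-16
add $t4, $t2, 17 → $t4=20+17=37
rem $t1, $t1, 17 → $t1=14%17=14
add $t2, $t2, $t4 → $t2=20+37=57
sw $t4, (32) → M[32]=37
halt.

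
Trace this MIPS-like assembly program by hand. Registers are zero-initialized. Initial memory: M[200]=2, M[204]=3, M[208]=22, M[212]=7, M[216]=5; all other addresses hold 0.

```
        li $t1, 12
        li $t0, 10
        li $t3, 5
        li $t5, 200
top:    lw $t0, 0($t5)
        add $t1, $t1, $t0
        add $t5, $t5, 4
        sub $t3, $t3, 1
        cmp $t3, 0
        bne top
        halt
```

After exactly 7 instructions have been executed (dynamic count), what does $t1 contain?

after li $t1, 12: $t1=12
after li $t0, 10: $t0=10
after li $t3, 5: $t3=5
after li $t5, 200: $t5=200
after lw $t0, 0($t5): $t0=M[200]=2
after add $t1, $t1, $t0: $t1=12+2=14
after add $t5, $t5, 4: $t5=200+4=204
After step 7: $t1 = 14.

14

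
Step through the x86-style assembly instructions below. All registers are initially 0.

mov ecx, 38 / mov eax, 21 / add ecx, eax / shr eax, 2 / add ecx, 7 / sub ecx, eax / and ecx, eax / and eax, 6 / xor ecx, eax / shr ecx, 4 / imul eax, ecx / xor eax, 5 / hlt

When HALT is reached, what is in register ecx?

ecx=38
eax=21
ecx=38+21=59
eax=21>>2=5
ecx=59+7=66
ecx=66-5=61
ecx=61&5=5
eax=5&6=4
ecx=5^4=1
ecx=1>>4=0
eax=4*0=0
eax=0^5=5
halt.

0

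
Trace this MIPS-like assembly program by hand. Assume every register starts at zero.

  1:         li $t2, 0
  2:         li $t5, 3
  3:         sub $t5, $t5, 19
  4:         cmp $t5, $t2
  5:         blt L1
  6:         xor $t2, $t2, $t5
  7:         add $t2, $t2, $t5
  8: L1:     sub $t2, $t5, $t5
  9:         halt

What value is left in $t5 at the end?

$t2=0
$t5=3
$t5=3-19=-16
cmp $t5, $t2  (cmp -16,0)
blt L1: taken
$t2=(-16)-(-16)=0
halt.

-16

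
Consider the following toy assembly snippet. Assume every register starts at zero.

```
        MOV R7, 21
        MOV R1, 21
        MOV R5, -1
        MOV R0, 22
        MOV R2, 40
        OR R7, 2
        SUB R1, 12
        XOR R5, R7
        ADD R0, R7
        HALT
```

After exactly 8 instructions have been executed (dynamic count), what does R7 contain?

R7=21
R1=21
R5=-1
R0=22
R2=40
R7=21|2=23
R1=21-12=9
R5=(-1)^23=-24
After step 8: R7 = 23.

23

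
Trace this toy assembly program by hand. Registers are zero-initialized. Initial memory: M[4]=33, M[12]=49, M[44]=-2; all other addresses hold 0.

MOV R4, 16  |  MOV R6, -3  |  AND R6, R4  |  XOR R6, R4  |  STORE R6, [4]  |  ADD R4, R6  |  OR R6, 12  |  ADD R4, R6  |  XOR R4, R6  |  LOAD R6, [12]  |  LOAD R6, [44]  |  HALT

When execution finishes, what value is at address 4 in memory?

0

MOV R4, 16 → R4=16
MOV R6, -3 → R6=-3
AND R6, R4 → R6=(-3)&16=16
XOR R6, R4 → R6=16^16=0
STORE R6, [4] → M[4]=0
ADD R4, R6 → R4=16+0=16
OR R6, 12 → R6=0|12=12
ADD R4, R6 → R4=16+12=28
XOR R4, R6 → R4=28^12=16
LOAD R6, [12] → R6=M[12]=49
LOAD R6, [44] → R6=M[44]=-2
halt.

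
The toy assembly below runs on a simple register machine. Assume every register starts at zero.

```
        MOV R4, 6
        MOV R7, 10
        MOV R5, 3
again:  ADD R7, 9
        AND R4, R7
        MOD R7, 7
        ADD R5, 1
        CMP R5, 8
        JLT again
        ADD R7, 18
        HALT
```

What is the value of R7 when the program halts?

R4=6
R7=10
R5=3
R7=10+9=19
R4=6&19=2
R7=19%7=5
R5=3+1=4
CMP R5, 8  (cmp 4,8)
JLT again: taken
R7=5+9=14
R4=2&14=2
R7=14%7=0
R5=4+1=5
CMP R5, 8  (cmp 5,8)
JLT again: taken
R7=0+9=9
R4=2&9=0
R7=9%7=2
R5=5+1=6
CMP R5, 8  (cmp 6,8)
JLT again: taken
R7=2+9=11
R4=0&11=0
R7=11%7=4
R5=6+1=7
CMP R5, 8  (cmp 7,8)
JLT again: taken
R7=4+9=13
R4=0&13=0
R7=13%7=6
R5=7+1=8
CMP R5, 8  (cmp 8,8)
JLT again: not taken
R7=6+18=24
halt.

24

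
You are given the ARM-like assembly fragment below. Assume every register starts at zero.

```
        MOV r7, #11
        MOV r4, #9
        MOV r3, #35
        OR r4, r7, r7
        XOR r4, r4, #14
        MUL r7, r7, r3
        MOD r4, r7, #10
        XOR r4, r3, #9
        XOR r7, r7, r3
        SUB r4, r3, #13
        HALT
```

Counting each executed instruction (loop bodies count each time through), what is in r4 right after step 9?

MOV r7, #11 → r7=11
MOV r4, #9 → r4=9
MOV r3, #35 → r3=35
OR r4, r7, r7 → r4=11|11=11
XOR r4, r4, #14 → r4=11^14=5
MUL r7, r7, r3 → r7=11*35=385
MOD r4, r7, #10 → r4=385%10=5
XOR r4, r3, #9 → r4=35^9=42
XOR r7, r7, r3 → r7=385^35=418
After step 9: r4 = 42.

42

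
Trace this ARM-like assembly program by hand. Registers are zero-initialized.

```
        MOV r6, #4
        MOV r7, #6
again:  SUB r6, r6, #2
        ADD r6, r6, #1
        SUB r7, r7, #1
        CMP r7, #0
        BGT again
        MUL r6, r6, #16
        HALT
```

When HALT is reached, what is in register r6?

r6=4
r7=6
r6=4-2=2
r6=2+1=3
r7=6-1=5
CMP r7, #0  (cmp 5,0)
BGT again: taken
r6=3-2=1
r6=1+1=2
r7=5-1=4
CMP r7, #0  (cmp 4,0)
BGT again: taken
r6=2-2=0
r6=0+1=1
r7=4-1=3
CMP r7, #0  (cmp 3,0)
BGT again: taken
r6=1-2=-1
r6=(-1)+1=0
r7=3-1=2
CMP r7, #0  (cmp 2,0)
BGT again: taken
r6=0-2=-2
r6=(-2)+1=-1
r7=2-1=1
CMP r7, #0  (cmp 1,0)
BGT again: taken
r6=(-1)-2=-3
r6=(-3)+1=-2
r7=1-1=0
CMP r7, #0  (cmp 0,0)
BGT again: not taken
r6=(-2)*16=-32
halt.

-32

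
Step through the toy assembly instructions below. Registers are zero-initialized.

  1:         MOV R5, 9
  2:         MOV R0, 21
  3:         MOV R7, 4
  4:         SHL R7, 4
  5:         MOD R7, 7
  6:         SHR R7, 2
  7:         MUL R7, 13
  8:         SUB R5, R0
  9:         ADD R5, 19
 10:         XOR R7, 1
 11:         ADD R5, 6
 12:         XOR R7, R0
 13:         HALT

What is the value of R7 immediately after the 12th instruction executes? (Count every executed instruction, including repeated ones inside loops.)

R5=9
R0=21
R7=4
R7=4<<4=64
R7=64%7=1
R7=1>>2=0
R7=0*13=0
R5=9-21=-12
R5=(-12)+19=7
R7=0^1=1
R5=7+6=13
R7=1^21=20
After step 12: R7 = 20.

20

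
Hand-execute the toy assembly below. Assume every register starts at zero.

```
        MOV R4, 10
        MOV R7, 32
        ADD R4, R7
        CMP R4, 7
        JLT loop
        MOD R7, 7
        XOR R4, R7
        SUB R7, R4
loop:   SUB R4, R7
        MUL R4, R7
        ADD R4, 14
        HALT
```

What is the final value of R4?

-3682

MOV R4, 10 → R4=10
MOV R7, 32 → R7=32
ADD R4, R7 → R4=10+32=42
CMP R4, 7  (cmp 42,7)
JLT loop: not taken
MOD R7, 7 → R7=32%7=4
XOR R4, R7 → R4=42^4=46
SUB R7, R4 → R7=4-46=-42
SUB R4, R7 → R4=46-(-42)=88
MUL R4, R7 → R4=88*(-42)=-3696
ADD R4, 14 → R4=(-3696)+14=-3682
halt.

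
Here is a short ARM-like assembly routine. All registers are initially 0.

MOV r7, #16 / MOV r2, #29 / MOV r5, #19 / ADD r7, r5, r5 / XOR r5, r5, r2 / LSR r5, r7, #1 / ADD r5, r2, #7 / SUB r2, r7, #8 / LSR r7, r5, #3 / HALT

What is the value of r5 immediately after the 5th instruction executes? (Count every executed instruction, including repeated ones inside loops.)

r7=16
r2=29
r5=19
r7=19+19=38
r5=19^29=14
After step 5: r5 = 14.

14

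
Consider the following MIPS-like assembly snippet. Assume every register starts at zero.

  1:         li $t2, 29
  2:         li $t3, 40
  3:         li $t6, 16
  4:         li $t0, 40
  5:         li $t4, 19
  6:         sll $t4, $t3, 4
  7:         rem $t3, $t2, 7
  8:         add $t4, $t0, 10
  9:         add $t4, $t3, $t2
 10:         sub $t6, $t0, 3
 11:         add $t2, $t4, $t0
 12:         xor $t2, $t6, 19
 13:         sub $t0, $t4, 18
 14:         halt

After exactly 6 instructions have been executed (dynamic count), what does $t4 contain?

640

after li $t2, 29: $t2=29
after li $t3, 40: $t3=40
after li $t6, 16: $t6=16
after li $t0, 40: $t0=40
after li $t4, 19: $t4=19
after sll $t4, $t3, 4: $t4=40<<4=640
After step 6: $t4 = 640.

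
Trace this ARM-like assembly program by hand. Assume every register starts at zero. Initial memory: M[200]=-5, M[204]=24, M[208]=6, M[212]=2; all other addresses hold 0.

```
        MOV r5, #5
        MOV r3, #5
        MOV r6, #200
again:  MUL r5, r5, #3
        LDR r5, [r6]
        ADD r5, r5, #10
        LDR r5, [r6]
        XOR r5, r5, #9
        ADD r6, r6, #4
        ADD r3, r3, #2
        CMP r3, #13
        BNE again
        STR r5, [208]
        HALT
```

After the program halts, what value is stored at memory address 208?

after MOV r5, #5: r5=5
after MOV r3, #5: r3=5
after MOV r6, #200: r6=200
after MUL r5, r5, #3: r5=5*3=15
after LDR r5, [r6]: r5=M[200]=-5
after ADD r5, r5, #10: r5=(-5)+10=5
after LDR r5, [r6]: r5=M[200]=-5
after XOR r5, r5, #9: r5=(-5)^9=-14
after ADD r6, r6, #4: r6=200+4=204
after ADD r3, r3, #2: r3=5+2=7
CMP r3, #13  (cmp 7,13)
BNE again: taken
after MUL r5, r5, #3: r5=(-14)*3=-42
after LDR r5, [r6]: r5=M[204]=24
after ADD r5, r5, #10: r5=24+10=34
after LDR r5, [r6]: r5=M[204]=24
after XOR r5, r5, #9: r5=24^9=17
after ADD r6, r6, #4: r6=204+4=208
after ADD r3, r3, #2: r3=7+2=9
CMP r3, #13  (cmp 9,13)
BNE again: taken
after MUL r5, r5, #3: r5=17*3=51
after LDR r5, [r6]: r5=M[208]=6
after ADD r5, r5, #10: r5=6+10=16
after LDR r5, [r6]: r5=M[208]=6
after XOR r5, r5, #9: r5=6^9=15
after ADD r6, r6, #4: r6=208+4=212
after ADD r3, r3, #2: r3=9+2=11
CMP r3, #13  (cmp 11,13)
BNE again: taken
after MUL r5, r5, #3: r5=15*3=45
after LDR r5, [r6]: r5=M[212]=2
after ADD r5, r5, #10: r5=2+10=12
after LDR r5, [r6]: r5=M[212]=2
after XOR r5, r5, #9: r5=2^9=11
after ADD r6, r6, #4: r6=212+4=216
after ADD r3, r3, #2: r3=11+2=13
CMP r3, #13  (cmp 13,13)
BNE again: not taken
STR r5, [208] → M[208]=11
halt.

11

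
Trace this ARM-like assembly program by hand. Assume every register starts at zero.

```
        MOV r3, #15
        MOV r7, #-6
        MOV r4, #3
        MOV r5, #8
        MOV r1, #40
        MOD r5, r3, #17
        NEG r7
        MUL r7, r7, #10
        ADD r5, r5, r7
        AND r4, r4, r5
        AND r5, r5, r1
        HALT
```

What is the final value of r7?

60

MOV r3, #15 → r3=15
MOV r7, #-6 → r7=-6
MOV r4, #3 → r4=3
MOV r5, #8 → r5=8
MOV r1, #40 → r1=40
MOD r5, r3, #17 → r5=15%17=15
NEG r7 → r7=-(-6)=6
MUL r7, r7, #10 → r7=6*10=60
ADD r5, r5, r7 → r5=15+60=75
AND r4, r4, r5 → r4=3&75=3
AND r5, r5, r1 → r5=75&40=8
halt.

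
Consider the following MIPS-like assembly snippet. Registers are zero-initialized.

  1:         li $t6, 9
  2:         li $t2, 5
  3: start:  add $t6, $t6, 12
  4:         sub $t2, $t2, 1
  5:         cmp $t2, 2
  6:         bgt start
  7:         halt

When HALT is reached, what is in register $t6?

45

$t6=9
$t2=5
$t6=9+12=21
$t2=5-1=4
cmp $t2, 2  (cmp 4,2)
bgt start: taken
$t6=21+12=33
$t2=4-1=3
cmp $t2, 2  (cmp 3,2)
bgt start: taken
$t6=33+12=45
$t2=3-1=2
cmp $t2, 2  (cmp 2,2)
bgt start: not taken
halt.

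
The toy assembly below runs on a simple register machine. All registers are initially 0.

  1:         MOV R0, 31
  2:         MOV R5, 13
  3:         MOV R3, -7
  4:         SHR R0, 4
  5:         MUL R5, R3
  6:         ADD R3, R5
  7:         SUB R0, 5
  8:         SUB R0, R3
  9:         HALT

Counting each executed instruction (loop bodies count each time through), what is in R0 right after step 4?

1

R0=31
R5=13
R3=-7
R0=31>>4=1
After step 4: R0 = 1.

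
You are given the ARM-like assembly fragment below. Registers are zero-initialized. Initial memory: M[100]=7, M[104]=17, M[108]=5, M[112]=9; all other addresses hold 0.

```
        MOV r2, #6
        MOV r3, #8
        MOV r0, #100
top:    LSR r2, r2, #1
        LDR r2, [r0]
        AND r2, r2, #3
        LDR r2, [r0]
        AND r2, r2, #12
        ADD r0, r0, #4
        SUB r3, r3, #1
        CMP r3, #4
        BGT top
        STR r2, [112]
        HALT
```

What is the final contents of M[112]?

after MOV r2, #6: r2=6
after MOV r3, #8: r3=8
after MOV r0, #100: r0=100
after LSR r2, r2, #1: r2=6>>1=3
after LDR r2, [r0]: r2=M[100]=7
after AND r2, r2, #3: r2=7&3=3
after LDR r2, [r0]: r2=M[100]=7
after AND r2, r2, #12: r2=7&12=4
after ADD r0, r0, #4: r0=100+4=104
after SUB r3, r3, #1: r3=8-1=7
CMP r3, #4  (cmp 7,4)
BGT top: taken
after LSR r2, r2, #1: r2=4>>1=2
after LDR r2, [r0]: r2=M[104]=17
after AND r2, r2, #3: r2=17&3=1
after LDR r2, [r0]: r2=M[104]=17
after AND r2, r2, #12: r2=17&12=0
after ADD r0, r0, #4: r0=104+4=108
after SUB r3, r3, #1: r3=7-1=6
CMP r3, #4  (cmp 6,4)
BGT top: taken
after LSR r2, r2, #1: r2=0>>1=0
after LDR r2, [r0]: r2=M[108]=5
after AND r2, r2, #3: r2=5&3=1
after LDR r2, [r0]: r2=M[108]=5
after AND r2, r2, #12: r2=5&12=4
after ADD r0, r0, #4: r0=108+4=112
after SUB r3, r3, #1: r3=6-1=5
CMP r3, #4  (cmp 5,4)
BGT top: taken
after LSR r2, r2, #1: r2=4>>1=2
after LDR r2, [r0]: r2=M[112]=9
after AND r2, r2, #3: r2=9&3=1
after LDR r2, [r0]: r2=M[112]=9
after AND r2, r2, #12: r2=9&12=8
after ADD r0, r0, #4: r0=112+4=116
after SUB r3, r3, #1: r3=5-1=4
CMP r3, #4  (cmp 4,4)
BGT top: not taken
STR r2, [112] → M[112]=8
halt.

8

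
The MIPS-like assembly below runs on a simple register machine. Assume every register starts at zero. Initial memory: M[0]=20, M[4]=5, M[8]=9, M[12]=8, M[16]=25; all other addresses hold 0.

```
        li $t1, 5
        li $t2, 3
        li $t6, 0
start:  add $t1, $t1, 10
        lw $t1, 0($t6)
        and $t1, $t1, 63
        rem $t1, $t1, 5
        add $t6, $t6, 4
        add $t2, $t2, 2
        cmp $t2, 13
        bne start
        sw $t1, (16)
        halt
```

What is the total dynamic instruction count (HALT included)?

$t1=5
$t2=3
$t6=0
$t1=5+10=15
$t1=M[0]=20
$t1=20&63=20
$t1=20%5=0
$t6=0+4=4
$t2=3+2=5
cmp $t2, 13  (cmp 5,13)
bne start: taken
$t1=0+10=10
$t1=M[4]=5
$t1=5&63=5
$t1=5%5=0
$t6=4+4=8
$t2=5+2=7
cmp $t2, 13  (cmp 7,13)
bne start: taken
$t1=0+10=10
$t1=M[8]=9
$t1=9&63=9
$t1=9%5=4
$t6=8+4=12
$t2=7+2=9
cmp $t2, 13  (cmp 9,13)
bne start: taken
$t1=4+10=14
$t1=M[12]=8
$t1=8&63=8
$t1=8%5=3
$t6=12+4=16
$t2=9+2=11
cmp $t2, 13  (cmp 11,13)
bne start: taken
$t1=3+10=13
$t1=M[16]=25
$t1=25&63=25
$t1=25%5=0
$t6=16+4=20
$t2=11+2=13
cmp $t2, 13  (cmp 13,13)
bne start: not taken
sw $t1, (16) → M[16]=0
halt.
Total executed instructions: 45.

45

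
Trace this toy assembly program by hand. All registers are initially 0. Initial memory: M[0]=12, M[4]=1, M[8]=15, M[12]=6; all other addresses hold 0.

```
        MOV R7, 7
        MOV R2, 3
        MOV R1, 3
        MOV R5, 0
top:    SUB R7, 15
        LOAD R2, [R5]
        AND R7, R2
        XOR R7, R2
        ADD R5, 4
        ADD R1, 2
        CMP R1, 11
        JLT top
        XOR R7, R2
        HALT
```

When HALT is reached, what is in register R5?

16

R7=7
R2=3
R1=3
R5=0
R7=7-15=-8
R2=M[0]=12
R7=(-8)&12=8
R7=8^12=4
R5=0+4=4
R1=3+2=5
CMP R1, 11  (cmp 5,11)
JLT top: taken
R7=4-15=-11
R2=M[4]=1
R7=(-11)&1=1
R7=1^1=0
R5=4+4=8
R1=5+2=7
CMP R1, 11  (cmp 7,11)
JLT top: taken
R7=0-15=-15
R2=M[8]=15
R7=(-15)&15=1
R7=1^15=14
R5=8+4=12
R1=7+2=9
CMP R1, 11  (cmp 9,11)
JLT top: taken
R7=14-15=-1
R2=M[12]=6
R7=(-1)&6=6
R7=6^6=0
R5=12+4=16
R1=9+2=11
CMP R1, 11  (cmp 11,11)
JLT top: not taken
R7=0^6=6
halt.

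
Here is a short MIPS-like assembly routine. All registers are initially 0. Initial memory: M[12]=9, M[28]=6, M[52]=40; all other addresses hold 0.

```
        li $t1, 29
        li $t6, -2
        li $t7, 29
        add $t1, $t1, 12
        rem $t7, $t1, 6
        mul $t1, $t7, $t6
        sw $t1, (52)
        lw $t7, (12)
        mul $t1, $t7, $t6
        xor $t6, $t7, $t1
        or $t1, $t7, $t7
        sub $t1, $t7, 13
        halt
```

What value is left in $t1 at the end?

-4

li $t1, 29 → $t1=29
li $t6, -2 → $t6=-2
li $t7, 29 → $t7=29
add $t1, $t1, 12 → $t1=29+12=41
rem $t7, $t1, 6 → $t7=41%6=5
mul $t1, $t7, $t6 → $t1=5*(-2)=-10
sw $t1, (52) → M[52]=-10
lw $t7, (12) → $t7=M[12]=9
mul $t1, $t7, $t6 → $t1=9*(-2)=-18
xor $t6, $t7, $t1 → $t6=9^(-18)=-25
or $t1, $t7, $t7 → $t1=9|9=9
sub $t1, $t7, 13 → $t1=9-13=-4
halt.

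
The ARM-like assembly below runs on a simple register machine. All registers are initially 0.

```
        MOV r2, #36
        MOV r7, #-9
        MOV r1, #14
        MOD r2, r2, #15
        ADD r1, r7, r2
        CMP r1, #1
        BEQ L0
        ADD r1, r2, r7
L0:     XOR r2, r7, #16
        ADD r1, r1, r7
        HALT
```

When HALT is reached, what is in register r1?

after MOV r2, #36: r2=36
after MOV r7, #-9: r7=-9
after MOV r1, #14: r1=14
after MOD r2, r2, #15: r2=36%15=6
after ADD r1, r7, r2: r1=(-9)+6=-3
CMP r1, #1  (cmp -3,1)
BEQ L0: not taken
after ADD r1, r2, r7: r1=6+(-9)=-3
after XOR r2, r7, #16: r2=(-9)^16=-25
after ADD r1, r1, r7: r1=(-3)+(-9)=-12
halt.

-12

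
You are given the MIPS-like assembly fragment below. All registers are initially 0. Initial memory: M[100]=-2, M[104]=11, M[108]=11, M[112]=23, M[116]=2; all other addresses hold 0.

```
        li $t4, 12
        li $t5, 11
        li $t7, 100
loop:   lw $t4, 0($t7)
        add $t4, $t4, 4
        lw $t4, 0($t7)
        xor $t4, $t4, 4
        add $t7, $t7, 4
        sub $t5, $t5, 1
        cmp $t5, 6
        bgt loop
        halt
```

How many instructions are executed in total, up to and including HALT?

$t4=12
$t5=11
$t7=100
$t4=M[100]=-2
$t4=(-2)+4=2
$t4=M[100]=-2
$t4=(-2)^4=-6
$t7=100+4=104
$t5=11-1=10
cmp $t5, 6  (cmp 10,6)
bgt loop: taken
$t4=M[104]=11
$t4=11+4=15
$t4=M[104]=11
$t4=11^4=15
$t7=104+4=108
$t5=10-1=9
cmp $t5, 6  (cmp 9,6)
bgt loop: taken
$t4=M[108]=11
$t4=11+4=15
$t4=M[108]=11
$t4=11^4=15
$t7=108+4=112
$t5=9-1=8
cmp $t5, 6  (cmp 8,6)
bgt loop: taken
$t4=M[112]=23
$t4=23+4=27
$t4=M[112]=23
$t4=23^4=19
$t7=112+4=116
$t5=8-1=7
cmp $t5, 6  (cmp 7,6)
bgt loop: taken
$t4=M[116]=2
$t4=2+4=6
$t4=M[116]=2
$t4=2^4=6
$t7=116+4=120
$t5=7-1=6
cmp $t5, 6  (cmp 6,6)
bgt loop: not taken
halt.
Total executed instructions: 44.

44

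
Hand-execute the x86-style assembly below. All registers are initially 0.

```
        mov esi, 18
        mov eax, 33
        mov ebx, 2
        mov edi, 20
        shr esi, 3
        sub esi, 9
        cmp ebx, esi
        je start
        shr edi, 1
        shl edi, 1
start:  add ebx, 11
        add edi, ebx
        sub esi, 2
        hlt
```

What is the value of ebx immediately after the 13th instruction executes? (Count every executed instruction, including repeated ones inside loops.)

13

after mov esi, 18: esi=18
after mov eax, 33: eax=33
after mov ebx, 2: ebx=2
after mov edi, 20: edi=20
after shr esi, 3: esi=18>>3=2
after sub esi, 9: esi=2-9=-7
cmp ebx, esi  (cmp 2,-7)
je start: not taken
after shr edi, 1: edi=20>>1=10
after shl edi, 1: edi=10<<1=20
after add ebx, 11: ebx=2+11=13
after add edi, ebx: edi=20+13=33
after sub esi, 2: esi=(-7)-2=-9
After step 13: ebx = 13.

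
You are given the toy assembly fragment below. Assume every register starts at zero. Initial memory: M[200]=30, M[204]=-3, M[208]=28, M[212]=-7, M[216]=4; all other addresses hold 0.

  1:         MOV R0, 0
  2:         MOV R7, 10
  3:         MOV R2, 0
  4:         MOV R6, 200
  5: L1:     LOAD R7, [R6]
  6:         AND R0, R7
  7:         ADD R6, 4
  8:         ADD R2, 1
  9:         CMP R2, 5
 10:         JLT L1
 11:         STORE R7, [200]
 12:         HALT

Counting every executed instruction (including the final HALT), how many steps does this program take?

after MOV R0, 0: R0=0
after MOV R7, 10: R7=10
after MOV R2, 0: R2=0
after MOV R6, 200: R6=200
after LOAD R7, [R6]: R7=M[200]=30
after AND R0, R7: R0=0&30=0
after ADD R6, 4: R6=200+4=204
after ADD R2, 1: R2=0+1=1
CMP R2, 5  (cmp 1,5)
JLT L1: taken
after LOAD R7, [R6]: R7=M[204]=-3
after AND R0, R7: R0=0&(-3)=0
after ADD R6, 4: R6=204+4=208
after ADD R2, 1: R2=1+1=2
CMP R2, 5  (cmp 2,5)
JLT L1: taken
after LOAD R7, [R6]: R7=M[208]=28
after AND R0, R7: R0=0&28=0
after ADD R6, 4: R6=208+4=212
after ADD R2, 1: R2=2+1=3
CMP R2, 5  (cmp 3,5)
JLT L1: taken
after LOAD R7, [R6]: R7=M[212]=-7
after AND R0, R7: R0=0&(-7)=0
after ADD R6, 4: R6=212+4=216
after ADD R2, 1: R2=3+1=4
CMP R2, 5  (cmp 4,5)
JLT L1: taken
after LOAD R7, [R6]: R7=M[216]=4
after AND R0, R7: R0=0&4=0
after ADD R6, 4: R6=216+4=220
after ADD R2, 1: R2=4+1=5
CMP R2, 5  (cmp 5,5)
JLT L1: not taken
STORE R7, [200] → M[200]=4
halt.
Total executed instructions: 36.

36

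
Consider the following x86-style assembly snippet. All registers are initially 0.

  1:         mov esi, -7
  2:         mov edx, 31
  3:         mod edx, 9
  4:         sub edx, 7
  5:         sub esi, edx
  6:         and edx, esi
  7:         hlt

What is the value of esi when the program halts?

-4

mov esi, -7 → esi=-7
mov edx, 31 → edx=31
mod edx, 9 → edx=31%9=4
sub edx, 7 → edx=4-7=-3
sub esi, edx → esi=(-7)-(-3)=-4
and edx, esi → edx=(-3)&(-4)=-4
halt.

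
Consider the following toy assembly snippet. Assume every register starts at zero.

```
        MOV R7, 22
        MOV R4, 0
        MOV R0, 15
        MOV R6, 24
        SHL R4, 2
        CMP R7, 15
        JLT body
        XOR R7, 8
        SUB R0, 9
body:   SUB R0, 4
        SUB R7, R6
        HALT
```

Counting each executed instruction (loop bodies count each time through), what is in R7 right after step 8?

after MOV R7, 22: R7=22
after MOV R4, 0: R4=0
after MOV R0, 15: R0=15
after MOV R6, 24: R6=24
after SHL R4, 2: R4=0<<2=0
CMP R7, 15  (cmp 22,15)
JLT body: not taken
after XOR R7, 8: R7=22^8=30
After step 8: R7 = 30.

30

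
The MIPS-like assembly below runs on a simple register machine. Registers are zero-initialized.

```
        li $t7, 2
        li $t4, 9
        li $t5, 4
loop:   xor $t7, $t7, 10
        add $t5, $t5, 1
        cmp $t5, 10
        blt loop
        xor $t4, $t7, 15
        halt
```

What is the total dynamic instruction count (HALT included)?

29

li $t7, 2 → $t7=2
li $t4, 9 → $t4=9
li $t5, 4 → $t5=4
xor $t7, $t7, 10 → $t7=2^10=8
add $t5, $t5, 1 → $t5=4+1=5
cmp $t5, 10  (cmp 5,10)
blt loop: taken
xor $t7, $t7, 10 → $t7=8^10=2
add $t5, $t5, 1 → $t5=5+1=6
cmp $t5, 10  (cmp 6,10)
blt loop: taken
xor $t7, $t7, 10 → $t7=2^10=8
add $t5, $t5, 1 → $t5=6+1=7
cmp $t5, 10  (cmp 7,10)
blt loop: taken
xor $t7, $t7, 10 → $t7=8^10=2
add $t5, $t5, 1 → $t5=7+1=8
cmp $t5, 10  (cmp 8,10)
blt loop: taken
xor $t7, $t7, 10 → $t7=2^10=8
add $t5, $t5, 1 → $t5=8+1=9
cmp $t5, 10  (cmp 9,10)
blt loop: taken
xor $t7, $t7, 10 → $t7=8^10=2
add $t5, $t5, 1 → $t5=9+1=10
cmp $t5, 10  (cmp 10,10)
blt loop: not taken
xor $t4, $t7, 15 → $t4=2^15=13
halt.
Total executed instructions: 29.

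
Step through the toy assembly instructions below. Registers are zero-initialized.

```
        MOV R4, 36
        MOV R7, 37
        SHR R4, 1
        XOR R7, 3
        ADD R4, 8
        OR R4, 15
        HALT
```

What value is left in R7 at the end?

MOV R4, 36 → R4=36
MOV R7, 37 → R7=37
SHR R4, 1 → R4=36>>1=18
XOR R7, 3 → R7=37^3=38
ADD R4, 8 → R4=18+8=26
OR R4, 15 → R4=26|15=31
halt.

38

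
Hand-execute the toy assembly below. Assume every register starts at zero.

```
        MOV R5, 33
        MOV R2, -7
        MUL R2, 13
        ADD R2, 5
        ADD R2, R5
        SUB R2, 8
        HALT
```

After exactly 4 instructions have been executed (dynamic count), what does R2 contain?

MOV R5, 33 → R5=33
MOV R2, -7 → R2=-7
MUL R2, 13 → R2=(-7)*13=-91
ADD R2, 5 → R2=(-91)+5=-86
After step 4: R2 = -86.

-86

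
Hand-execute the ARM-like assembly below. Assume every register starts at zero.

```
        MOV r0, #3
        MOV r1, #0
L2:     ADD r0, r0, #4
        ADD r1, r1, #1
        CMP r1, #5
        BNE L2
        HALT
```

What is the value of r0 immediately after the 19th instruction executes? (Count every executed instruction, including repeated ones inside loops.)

23

r0=3
r1=0
r0=3+4=7
r1=0+1=1
CMP r1, #5  (cmp 1,5)
BNE L2: taken
r0=7+4=11
r1=1+1=2
CMP r1, #5  (cmp 2,5)
BNE L2: taken
r0=11+4=15
r1=2+1=3
CMP r1, #5  (cmp 3,5)
BNE L2: taken
r0=15+4=19
r1=3+1=4
CMP r1, #5  (cmp 4,5)
BNE L2: taken
r0=19+4=23
After step 19: r0 = 23.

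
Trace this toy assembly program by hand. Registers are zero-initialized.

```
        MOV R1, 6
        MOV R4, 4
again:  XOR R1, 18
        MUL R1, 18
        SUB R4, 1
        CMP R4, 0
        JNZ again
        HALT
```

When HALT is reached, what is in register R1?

2200284

after MOV R1, 6: R1=6
after MOV R4, 4: R4=4
after XOR R1, 18: R1=6^18=20
after MUL R1, 18: R1=20*18=360
after SUB R4, 1: R4=4-1=3
CMP R4, 0  (cmp 3,0)
JNZ again: taken
after XOR R1, 18: R1=360^18=378
after MUL R1, 18: R1=378*18=6804
after SUB R4, 1: R4=3-1=2
CMP R4, 0  (cmp 2,0)
JNZ again: taken
after XOR R1, 18: R1=6804^18=6790
after MUL R1, 18: R1=6790*18=122220
after SUB R4, 1: R4=2-1=1
CMP R4, 0  (cmp 1,0)
JNZ again: taken
after XOR R1, 18: R1=122220^18=122238
after MUL R1, 18: R1=122238*18=2200284
after SUB R4, 1: R4=1-1=0
CMP R4, 0  (cmp 0,0)
JNZ again: not taken
halt.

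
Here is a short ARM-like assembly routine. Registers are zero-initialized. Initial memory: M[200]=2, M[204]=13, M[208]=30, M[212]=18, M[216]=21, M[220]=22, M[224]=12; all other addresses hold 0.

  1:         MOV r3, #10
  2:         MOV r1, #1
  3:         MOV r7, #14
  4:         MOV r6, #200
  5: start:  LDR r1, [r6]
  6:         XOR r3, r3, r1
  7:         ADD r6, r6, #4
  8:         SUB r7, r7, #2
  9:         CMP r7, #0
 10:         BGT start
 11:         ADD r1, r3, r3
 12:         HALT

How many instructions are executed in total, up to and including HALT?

after MOV r3, #10: r3=10
after MOV r1, #1: r1=1
after MOV r7, #14: r7=14
after MOV r6, #200: r6=200
after LDR r1, [r6]: r1=M[200]=2
after XOR r3, r3, r1: r3=10^2=8
after ADD r6, r6, #4: r6=200+4=204
after SUB r7, r7, #2: r7=14-2=12
CMP r7, #0  (cmp 12,0)
BGT start: taken
after LDR r1, [r6]: r1=M[204]=13
after XOR r3, r3, r1: r3=8^13=5
after ADD r6, r6, #4: r6=204+4=208
after SUB r7, r7, #2: r7=12-2=10
CMP r7, #0  (cmp 10,0)
BGT start: taken
after LDR r1, [r6]: r1=M[208]=30
after XOR r3, r3, r1: r3=5^30=27
after ADD r6, r6, #4: r6=208+4=212
after SUB r7, r7, #2: r7=10-2=8
CMP r7, #0  (cmp 8,0)
BGT start: taken
after LDR r1, [r6]: r1=M[212]=18
after XOR r3, r3, r1: r3=27^18=9
after ADD r6, r6, #4: r6=212+4=216
after SUB r7, r7, #2: r7=8-2=6
CMP r7, #0  (cmp 6,0)
BGT start: taken
after LDR r1, [r6]: r1=M[216]=21
after XOR r3, r3, r1: r3=9^21=28
after ADD r6, r6, #4: r6=216+4=220
after SUB r7, r7, #2: r7=6-2=4
CMP r7, #0  (cmp 4,0)
BGT start: taken
after LDR r1, [r6]: r1=M[220]=22
after XOR r3, r3, r1: r3=28^22=10
after ADD r6, r6, #4: r6=220+4=224
after SUB r7, r7, #2: r7=4-2=2
CMP r7, #0  (cmp 2,0)
BGT start: taken
after LDR r1, [r6]: r1=M[224]=12
after XOR r3, r3, r1: r3=10^12=6
after ADD r6, r6, #4: r6=224+4=228
after SUB r7, r7, #2: r7=2-2=0
CMP r7, #0  (cmp 0,0)
BGT start: not taken
after ADD r1, r3, r3: r1=6+6=12
halt.
Total executed instructions: 48.

48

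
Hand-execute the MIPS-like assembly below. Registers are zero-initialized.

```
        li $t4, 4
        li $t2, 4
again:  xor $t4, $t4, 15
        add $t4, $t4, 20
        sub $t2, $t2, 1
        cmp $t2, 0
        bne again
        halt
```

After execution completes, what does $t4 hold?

68

after li $t4, 4: $t4=4
after li $t2, 4: $t2=4
after xor $t4, $t4, 15: $t4=4^15=11
after add $t4, $t4, 20: $t4=11+20=31
after sub $t2, $t2, 1: $t2=4-1=3
cmp $t2, 0  (cmp 3,0)
bne again: taken
after xor $t4, $t4, 15: $t4=31^15=16
after add $t4, $t4, 20: $t4=16+20=36
after sub $t2, $t2, 1: $t2=3-1=2
cmp $t2, 0  (cmp 2,0)
bne again: taken
after xor $t4, $t4, 15: $t4=36^15=43
after add $t4, $t4, 20: $t4=43+20=63
after sub $t2, $t2, 1: $t2=2-1=1
cmp $t2, 0  (cmp 1,0)
bne again: taken
after xor $t4, $t4, 15: $t4=63^15=48
after add $t4, $t4, 20: $t4=48+20=68
after sub $t2, $t2, 1: $t2=1-1=0
cmp $t2, 0  (cmp 0,0)
bne again: not taken
halt.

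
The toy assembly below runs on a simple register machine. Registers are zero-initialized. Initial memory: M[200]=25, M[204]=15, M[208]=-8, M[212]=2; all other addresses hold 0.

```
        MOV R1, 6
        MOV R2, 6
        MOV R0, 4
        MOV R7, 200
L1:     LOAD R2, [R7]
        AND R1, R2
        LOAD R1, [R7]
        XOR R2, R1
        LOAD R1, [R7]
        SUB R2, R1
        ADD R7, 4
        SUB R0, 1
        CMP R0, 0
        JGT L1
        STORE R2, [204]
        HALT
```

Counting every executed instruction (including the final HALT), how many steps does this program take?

after MOV R1, 6: R1=6
after MOV R2, 6: R2=6
after MOV R0, 4: R0=4
after MOV R7, 200: R7=200
after LOAD R2, [R7]: R2=M[200]=25
after AND R1, R2: R1=6&25=0
after LOAD R1, [R7]: R1=M[200]=25
after XOR R2, R1: R2=25^25=0
after LOAD R1, [R7]: R1=M[200]=25
after SUB R2, R1: R2=0-25=-25
after ADD R7, 4: R7=200+4=204
after SUB R0, 1: R0=4-1=3
CMP R0, 0  (cmp 3,0)
JGT L1: taken
after LOAD R2, [R7]: R2=M[204]=15
after AND R1, R2: R1=25&15=9
after LOAD R1, [R7]: R1=M[204]=15
after XOR R2, R1: R2=15^15=0
after LOAD R1, [R7]: R1=M[204]=15
after SUB R2, R1: R2=0-15=-15
after ADD R7, 4: R7=204+4=208
after SUB R0, 1: R0=3-1=2
CMP R0, 0  (cmp 2,0)
JGT L1: taken
after LOAD R2, [R7]: R2=M[208]=-8
after AND R1, R2: R1=15&(-8)=8
after LOAD R1, [R7]: R1=M[208]=-8
after XOR R2, R1: R2=(-8)^(-8)=0
after LOAD R1, [R7]: R1=M[208]=-8
after SUB R2, R1: R2=0-(-8)=8
after ADD R7, 4: R7=208+4=212
after SUB R0, 1: R0=2-1=1
CMP R0, 0  (cmp 1,0)
JGT L1: taken
after LOAD R2, [R7]: R2=M[212]=2
after AND R1, R2: R1=(-8)&2=0
after LOAD R1, [R7]: R1=M[212]=2
after XOR R2, R1: R2=2^2=0
after LOAD R1, [R7]: R1=M[212]=2
after SUB R2, R1: R2=0-2=-2
after ADD R7, 4: R7=212+4=216
after SUB R0, 1: R0=1-1=0
CMP R0, 0  (cmp 0,0)
JGT L1: not taken
STORE R2, [204] → M[204]=-2
halt.
Total executed instructions: 46.

46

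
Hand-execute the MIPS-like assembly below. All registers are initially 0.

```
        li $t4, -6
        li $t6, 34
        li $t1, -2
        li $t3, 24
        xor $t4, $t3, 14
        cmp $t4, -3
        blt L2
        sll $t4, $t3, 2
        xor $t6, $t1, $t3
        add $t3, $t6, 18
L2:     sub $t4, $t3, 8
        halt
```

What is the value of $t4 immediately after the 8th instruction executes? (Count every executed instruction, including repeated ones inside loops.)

96

after li $t4, -6: $t4=-6
after li $t6, 34: $t6=34
after li $t1, -2: $t1=-2
after li $t3, 24: $t3=24
after xor $t4, $t3, 14: $t4=24^14=22
cmp $t4, -3  (cmp 22,-3)
blt L2: not taken
after sll $t4, $t3, 2: $t4=24<<2=96
After step 8: $t4 = 96.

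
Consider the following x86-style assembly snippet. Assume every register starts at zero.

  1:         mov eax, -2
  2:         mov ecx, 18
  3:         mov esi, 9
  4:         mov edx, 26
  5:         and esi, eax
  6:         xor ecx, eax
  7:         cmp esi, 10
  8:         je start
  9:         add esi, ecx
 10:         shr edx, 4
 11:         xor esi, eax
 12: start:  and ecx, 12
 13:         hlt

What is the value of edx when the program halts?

1

after mov eax, -2: eax=-2
after mov ecx, 18: ecx=18
after mov esi, 9: esi=9
after mov edx, 26: edx=26
after and esi, eax: esi=9&(-2)=8
after xor ecx, eax: ecx=18^(-2)=-20
cmp esi, 10  (cmp 8,10)
je start: not taken
after add esi, ecx: esi=8+(-20)=-12
after shr edx, 4: edx=26>>4=1
after xor esi, eax: esi=(-12)^(-2)=10
after and ecx, 12: ecx=(-20)&12=12
halt.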